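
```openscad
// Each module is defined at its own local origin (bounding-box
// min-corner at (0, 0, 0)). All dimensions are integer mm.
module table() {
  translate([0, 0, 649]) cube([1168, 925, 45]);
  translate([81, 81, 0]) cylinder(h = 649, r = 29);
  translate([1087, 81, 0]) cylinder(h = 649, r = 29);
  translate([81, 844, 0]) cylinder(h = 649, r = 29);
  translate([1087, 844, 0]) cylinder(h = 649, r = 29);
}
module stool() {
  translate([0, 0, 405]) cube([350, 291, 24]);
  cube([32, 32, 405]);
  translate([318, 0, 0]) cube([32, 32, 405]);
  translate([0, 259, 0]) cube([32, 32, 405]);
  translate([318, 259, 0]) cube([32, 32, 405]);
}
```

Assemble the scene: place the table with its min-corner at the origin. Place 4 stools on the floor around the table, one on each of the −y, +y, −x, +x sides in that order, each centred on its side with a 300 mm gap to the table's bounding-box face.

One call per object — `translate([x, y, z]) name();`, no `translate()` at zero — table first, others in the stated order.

table();
translate([409, -591, 0]) stool();
translate([409, 1225, 0]) stool();
translate([-650, 317, 0]) stool();
translate([1468, 317, 0]) stool();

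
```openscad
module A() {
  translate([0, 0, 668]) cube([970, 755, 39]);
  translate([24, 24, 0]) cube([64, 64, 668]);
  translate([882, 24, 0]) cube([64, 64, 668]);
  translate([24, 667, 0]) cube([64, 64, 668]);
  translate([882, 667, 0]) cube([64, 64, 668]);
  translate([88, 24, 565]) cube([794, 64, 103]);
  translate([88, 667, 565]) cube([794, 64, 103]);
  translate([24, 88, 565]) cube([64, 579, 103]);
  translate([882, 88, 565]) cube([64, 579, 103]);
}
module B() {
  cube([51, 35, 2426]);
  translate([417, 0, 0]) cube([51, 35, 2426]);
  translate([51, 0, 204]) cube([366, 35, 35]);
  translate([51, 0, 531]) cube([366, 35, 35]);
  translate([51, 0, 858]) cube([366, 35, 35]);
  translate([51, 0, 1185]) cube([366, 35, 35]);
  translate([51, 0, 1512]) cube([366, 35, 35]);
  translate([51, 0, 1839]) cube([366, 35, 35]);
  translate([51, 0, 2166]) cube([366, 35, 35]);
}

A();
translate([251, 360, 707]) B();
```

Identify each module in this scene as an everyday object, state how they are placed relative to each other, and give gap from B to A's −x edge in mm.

A is a table. B is a ladder. The ladder is on top of the table, centred. The gap from the ladder to the table's −x edge is 251 mm.

The ladder's min-x is at 251; the table's min-x is 0; gap = 251 mm.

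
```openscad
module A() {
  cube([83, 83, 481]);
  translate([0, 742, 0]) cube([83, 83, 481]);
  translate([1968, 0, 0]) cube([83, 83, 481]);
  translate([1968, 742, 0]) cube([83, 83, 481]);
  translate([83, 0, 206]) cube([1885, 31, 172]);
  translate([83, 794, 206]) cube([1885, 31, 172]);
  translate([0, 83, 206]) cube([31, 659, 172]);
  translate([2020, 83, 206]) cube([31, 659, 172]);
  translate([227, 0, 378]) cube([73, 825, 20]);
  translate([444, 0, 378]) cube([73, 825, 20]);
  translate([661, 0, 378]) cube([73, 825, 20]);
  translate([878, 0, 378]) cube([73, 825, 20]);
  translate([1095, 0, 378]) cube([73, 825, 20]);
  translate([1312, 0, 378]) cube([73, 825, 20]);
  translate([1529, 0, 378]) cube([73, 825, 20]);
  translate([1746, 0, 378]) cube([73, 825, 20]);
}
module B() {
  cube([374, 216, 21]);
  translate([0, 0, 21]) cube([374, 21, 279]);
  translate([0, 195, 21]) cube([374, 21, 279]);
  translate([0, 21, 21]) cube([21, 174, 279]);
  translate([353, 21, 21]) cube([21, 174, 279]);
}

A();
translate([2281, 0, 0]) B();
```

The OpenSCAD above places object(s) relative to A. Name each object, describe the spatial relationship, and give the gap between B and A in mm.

The open box's nearest face is 230 mm from the bed frame's +x face.

A is a bed frame. B is an open box. The open box is on the floor beside the bed frame on its +x side. The gap between the open box and the bed frame is 230 mm.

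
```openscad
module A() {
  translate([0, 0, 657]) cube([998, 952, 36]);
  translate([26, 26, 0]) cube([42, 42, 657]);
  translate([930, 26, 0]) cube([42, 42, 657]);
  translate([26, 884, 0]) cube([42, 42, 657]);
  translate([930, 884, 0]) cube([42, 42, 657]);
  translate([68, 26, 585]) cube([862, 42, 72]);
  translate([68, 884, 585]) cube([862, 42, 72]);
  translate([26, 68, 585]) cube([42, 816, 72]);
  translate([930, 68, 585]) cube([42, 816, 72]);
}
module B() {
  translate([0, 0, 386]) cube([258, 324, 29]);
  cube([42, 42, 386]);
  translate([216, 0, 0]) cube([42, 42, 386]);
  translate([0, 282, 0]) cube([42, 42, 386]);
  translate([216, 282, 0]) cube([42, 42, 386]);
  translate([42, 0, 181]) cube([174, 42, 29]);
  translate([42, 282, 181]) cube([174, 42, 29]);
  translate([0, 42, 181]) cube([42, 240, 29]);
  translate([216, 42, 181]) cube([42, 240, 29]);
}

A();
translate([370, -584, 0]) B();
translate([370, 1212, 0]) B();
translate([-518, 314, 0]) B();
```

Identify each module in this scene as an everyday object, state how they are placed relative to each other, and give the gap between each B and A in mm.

Each stool's nearest face is 260 mm from the table's bounding box.

A is a table. B is a stool. Three stools sit around the table at the −y, +y, −x sides. The gap between each stool and the table is 260 mm.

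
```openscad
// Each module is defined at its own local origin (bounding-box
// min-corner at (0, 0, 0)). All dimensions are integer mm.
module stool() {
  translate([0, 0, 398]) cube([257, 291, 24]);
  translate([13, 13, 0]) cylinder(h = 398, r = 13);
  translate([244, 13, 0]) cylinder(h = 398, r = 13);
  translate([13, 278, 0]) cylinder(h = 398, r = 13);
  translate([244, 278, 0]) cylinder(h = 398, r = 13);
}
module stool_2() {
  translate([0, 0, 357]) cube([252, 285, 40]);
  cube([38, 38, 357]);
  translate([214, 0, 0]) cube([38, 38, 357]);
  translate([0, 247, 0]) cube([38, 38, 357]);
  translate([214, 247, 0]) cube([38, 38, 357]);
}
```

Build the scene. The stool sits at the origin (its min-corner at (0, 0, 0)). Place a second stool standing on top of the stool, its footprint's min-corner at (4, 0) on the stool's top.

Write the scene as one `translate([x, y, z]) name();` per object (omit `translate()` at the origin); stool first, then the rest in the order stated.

stool();
translate([4, 0, 422]) stool_2();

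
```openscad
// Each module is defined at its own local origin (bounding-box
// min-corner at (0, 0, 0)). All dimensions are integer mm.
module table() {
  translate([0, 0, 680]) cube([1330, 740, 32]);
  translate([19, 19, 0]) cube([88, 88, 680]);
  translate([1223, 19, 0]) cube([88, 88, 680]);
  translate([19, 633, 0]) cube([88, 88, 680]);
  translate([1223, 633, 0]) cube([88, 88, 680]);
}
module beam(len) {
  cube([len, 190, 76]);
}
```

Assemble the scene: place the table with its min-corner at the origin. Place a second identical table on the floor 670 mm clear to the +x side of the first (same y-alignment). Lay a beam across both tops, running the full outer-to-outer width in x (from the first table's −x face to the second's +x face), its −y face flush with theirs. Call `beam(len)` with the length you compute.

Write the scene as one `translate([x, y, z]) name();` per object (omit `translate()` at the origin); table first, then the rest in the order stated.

table();
translate([2000, 0, 0]) table();
translate([0, 0, 712]) beam(3330);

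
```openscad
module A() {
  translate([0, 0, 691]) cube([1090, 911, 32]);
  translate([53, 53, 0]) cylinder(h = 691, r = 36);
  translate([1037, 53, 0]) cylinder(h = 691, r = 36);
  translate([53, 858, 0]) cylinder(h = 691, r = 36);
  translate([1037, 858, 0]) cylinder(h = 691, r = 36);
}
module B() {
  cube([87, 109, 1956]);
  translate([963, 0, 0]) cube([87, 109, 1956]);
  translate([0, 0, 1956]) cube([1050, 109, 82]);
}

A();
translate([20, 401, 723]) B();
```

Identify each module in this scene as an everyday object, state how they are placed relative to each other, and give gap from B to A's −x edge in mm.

The door frame's min-x is at 20; the table's min-x is 0; gap = 20 mm.

A is a table. B is a door frame. The door frame is on top of the table, centred. The gap from the door frame to the table's −x edge is 20 mm.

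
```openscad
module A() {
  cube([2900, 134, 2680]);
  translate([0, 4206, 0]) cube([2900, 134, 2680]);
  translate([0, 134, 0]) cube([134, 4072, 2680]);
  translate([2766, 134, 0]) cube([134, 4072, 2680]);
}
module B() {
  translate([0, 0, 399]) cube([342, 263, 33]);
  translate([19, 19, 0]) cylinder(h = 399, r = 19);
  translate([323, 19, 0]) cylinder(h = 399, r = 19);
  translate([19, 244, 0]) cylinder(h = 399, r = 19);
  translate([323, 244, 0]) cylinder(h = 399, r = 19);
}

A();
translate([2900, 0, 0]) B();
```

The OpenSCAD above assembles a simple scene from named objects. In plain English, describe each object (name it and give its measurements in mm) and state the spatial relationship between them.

A is the wall frame of a small rectangular building: four walls, each 2680 mm tall and 134 mm thick, enclosing a footprint 2900 mm (x) by 4340 mm (y) outside-to-outside, with no floor or roof. The front and back walls (the −y and +y sides) span the full width; the two side walls fit between them.

B is a simple wooden stool: a rectangular seat 342 mm (x) by 263 mm (y), 33 mm thick, top face at z = 432 mm, on four round legs, each 38 mm in diameter. The legs rest on z = 0, each leg's axis is inset half a diameter from the nearest pair of seat edges (so the leg's bounding box is flush with the corner).

The stool is against the house frame's +x side, with their −y faces flush.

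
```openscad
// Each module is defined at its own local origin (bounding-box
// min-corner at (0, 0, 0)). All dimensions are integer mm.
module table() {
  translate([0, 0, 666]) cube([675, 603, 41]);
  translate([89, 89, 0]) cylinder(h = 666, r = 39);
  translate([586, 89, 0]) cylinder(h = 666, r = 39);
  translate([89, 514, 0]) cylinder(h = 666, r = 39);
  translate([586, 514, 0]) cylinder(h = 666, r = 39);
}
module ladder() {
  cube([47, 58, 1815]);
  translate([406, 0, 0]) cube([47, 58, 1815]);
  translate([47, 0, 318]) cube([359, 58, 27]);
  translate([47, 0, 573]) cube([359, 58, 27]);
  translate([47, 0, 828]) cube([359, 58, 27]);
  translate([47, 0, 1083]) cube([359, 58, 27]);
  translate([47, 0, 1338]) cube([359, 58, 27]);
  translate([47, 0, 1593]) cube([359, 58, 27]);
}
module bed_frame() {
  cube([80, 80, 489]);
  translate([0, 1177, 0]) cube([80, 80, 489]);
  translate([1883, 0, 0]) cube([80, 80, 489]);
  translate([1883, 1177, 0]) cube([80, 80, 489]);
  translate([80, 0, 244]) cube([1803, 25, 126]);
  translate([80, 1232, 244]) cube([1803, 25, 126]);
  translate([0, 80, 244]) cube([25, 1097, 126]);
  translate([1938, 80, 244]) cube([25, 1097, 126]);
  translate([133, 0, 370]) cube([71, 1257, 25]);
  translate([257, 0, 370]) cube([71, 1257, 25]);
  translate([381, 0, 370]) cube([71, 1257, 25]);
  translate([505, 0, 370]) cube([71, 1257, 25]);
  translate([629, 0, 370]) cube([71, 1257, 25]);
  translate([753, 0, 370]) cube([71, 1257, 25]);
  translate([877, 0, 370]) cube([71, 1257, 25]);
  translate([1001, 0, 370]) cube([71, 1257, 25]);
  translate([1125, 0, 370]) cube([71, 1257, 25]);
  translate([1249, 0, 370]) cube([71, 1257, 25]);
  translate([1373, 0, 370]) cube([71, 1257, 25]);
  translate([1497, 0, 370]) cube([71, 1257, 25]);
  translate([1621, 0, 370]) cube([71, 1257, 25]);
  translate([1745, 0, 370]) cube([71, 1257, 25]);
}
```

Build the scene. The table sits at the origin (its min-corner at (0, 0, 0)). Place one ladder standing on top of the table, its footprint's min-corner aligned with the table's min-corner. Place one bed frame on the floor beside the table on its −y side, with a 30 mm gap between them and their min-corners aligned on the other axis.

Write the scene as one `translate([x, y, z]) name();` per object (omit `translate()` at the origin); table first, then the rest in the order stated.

table();
translate([0, 0, 707]) ladder();
translate([0, -1287, 0]) bed_frame();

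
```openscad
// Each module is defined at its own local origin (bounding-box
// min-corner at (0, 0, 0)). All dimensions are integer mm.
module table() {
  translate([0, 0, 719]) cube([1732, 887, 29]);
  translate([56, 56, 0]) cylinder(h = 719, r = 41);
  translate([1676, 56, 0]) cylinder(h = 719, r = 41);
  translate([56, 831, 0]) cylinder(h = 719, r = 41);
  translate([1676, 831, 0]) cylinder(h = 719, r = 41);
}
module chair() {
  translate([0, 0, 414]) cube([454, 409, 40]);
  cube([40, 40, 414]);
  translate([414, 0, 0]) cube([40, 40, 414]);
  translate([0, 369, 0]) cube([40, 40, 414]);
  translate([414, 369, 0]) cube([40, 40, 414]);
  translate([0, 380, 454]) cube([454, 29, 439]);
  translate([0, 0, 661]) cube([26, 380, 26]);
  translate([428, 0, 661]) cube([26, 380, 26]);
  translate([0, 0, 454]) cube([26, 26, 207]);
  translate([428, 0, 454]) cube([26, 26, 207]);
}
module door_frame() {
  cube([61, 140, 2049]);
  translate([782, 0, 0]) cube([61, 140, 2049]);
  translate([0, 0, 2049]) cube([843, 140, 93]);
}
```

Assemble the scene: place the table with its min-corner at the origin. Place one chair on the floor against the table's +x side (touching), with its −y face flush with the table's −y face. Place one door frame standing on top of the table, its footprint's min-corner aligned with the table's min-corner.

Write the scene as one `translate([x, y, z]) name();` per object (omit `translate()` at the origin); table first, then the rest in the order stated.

table();
translate([1732, 0, 0]) chair();
translate([0, 0, 748]) door_frame();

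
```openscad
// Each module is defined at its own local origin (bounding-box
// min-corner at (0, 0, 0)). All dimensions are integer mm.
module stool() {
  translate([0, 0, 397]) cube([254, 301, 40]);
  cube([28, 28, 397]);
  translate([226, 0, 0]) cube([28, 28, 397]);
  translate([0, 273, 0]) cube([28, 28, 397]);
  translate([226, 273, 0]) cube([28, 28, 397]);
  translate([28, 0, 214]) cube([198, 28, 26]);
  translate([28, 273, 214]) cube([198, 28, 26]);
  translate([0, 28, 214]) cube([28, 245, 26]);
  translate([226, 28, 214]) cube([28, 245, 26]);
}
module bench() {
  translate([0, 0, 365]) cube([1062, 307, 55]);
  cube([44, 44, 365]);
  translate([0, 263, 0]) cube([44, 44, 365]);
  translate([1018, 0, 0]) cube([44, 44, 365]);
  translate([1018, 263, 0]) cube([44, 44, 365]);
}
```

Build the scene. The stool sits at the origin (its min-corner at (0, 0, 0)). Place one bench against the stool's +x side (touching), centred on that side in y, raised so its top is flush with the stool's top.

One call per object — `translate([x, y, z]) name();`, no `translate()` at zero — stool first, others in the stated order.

stool();
translate([254, -3, 17]) bench();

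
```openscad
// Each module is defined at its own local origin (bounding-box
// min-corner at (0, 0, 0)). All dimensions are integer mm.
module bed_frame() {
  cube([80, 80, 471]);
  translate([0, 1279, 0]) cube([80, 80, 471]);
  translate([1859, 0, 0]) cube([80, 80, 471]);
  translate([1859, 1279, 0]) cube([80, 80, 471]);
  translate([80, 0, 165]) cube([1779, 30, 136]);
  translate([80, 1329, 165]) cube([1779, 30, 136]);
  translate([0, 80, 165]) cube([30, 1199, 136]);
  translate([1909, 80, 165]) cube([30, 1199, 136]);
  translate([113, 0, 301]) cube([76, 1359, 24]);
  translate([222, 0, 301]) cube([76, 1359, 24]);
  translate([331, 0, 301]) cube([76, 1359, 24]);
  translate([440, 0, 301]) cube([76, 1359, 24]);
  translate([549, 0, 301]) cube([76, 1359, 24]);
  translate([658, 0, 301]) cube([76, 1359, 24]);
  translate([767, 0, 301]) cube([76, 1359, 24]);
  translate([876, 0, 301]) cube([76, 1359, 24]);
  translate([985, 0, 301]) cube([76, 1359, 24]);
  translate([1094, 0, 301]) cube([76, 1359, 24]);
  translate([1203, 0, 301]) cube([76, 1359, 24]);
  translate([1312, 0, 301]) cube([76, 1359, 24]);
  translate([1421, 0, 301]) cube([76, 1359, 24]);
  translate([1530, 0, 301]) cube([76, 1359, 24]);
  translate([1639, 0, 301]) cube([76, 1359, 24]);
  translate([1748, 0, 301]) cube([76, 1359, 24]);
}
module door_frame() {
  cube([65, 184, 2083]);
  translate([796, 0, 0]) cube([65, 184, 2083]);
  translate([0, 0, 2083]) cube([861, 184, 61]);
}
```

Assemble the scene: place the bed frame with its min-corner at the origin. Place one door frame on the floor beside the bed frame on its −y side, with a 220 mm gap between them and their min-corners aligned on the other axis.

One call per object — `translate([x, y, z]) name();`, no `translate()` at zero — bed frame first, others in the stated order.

bed_frame();
translate([0, -404, 0]) door_frame();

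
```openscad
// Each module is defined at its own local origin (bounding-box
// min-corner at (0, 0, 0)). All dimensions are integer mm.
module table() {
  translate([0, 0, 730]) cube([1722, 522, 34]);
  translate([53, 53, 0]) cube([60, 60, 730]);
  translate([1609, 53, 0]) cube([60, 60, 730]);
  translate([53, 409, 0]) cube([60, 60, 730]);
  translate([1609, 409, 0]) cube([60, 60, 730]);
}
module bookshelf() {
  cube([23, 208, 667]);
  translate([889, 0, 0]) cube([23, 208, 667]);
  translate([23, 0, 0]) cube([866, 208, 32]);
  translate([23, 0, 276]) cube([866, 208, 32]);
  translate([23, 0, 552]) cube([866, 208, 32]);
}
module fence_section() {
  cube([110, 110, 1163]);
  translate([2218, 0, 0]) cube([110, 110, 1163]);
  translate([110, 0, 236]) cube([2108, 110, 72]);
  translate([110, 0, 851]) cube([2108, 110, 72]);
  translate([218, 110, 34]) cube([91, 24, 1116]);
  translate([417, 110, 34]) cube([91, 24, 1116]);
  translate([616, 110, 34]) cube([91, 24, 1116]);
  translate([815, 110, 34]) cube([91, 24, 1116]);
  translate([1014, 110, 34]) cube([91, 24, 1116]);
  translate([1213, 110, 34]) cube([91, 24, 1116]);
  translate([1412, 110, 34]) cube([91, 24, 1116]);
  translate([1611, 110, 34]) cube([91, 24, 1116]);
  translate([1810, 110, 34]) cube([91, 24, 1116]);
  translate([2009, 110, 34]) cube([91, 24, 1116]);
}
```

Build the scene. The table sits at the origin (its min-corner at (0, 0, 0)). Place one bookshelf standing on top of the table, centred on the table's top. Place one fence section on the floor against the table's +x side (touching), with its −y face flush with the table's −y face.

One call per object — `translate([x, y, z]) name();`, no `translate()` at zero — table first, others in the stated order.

table();
translate([405, 157, 764]) bookshelf();
translate([1722, 0, 0]) fence_section();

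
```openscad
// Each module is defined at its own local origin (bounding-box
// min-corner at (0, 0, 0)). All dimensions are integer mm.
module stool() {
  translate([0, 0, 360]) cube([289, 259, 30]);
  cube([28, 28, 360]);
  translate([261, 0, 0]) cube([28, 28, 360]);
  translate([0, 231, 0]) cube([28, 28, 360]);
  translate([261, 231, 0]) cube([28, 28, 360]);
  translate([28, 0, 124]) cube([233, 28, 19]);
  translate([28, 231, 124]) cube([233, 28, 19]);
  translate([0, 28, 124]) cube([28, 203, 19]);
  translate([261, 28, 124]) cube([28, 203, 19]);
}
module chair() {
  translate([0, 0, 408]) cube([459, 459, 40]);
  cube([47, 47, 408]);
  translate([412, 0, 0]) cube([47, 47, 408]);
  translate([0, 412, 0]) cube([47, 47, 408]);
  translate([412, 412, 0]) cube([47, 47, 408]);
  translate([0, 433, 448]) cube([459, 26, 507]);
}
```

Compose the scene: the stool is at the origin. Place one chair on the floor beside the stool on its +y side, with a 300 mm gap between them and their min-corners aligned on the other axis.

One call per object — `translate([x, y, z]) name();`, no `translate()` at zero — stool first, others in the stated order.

stool();
translate([0, 559, 0]) chair();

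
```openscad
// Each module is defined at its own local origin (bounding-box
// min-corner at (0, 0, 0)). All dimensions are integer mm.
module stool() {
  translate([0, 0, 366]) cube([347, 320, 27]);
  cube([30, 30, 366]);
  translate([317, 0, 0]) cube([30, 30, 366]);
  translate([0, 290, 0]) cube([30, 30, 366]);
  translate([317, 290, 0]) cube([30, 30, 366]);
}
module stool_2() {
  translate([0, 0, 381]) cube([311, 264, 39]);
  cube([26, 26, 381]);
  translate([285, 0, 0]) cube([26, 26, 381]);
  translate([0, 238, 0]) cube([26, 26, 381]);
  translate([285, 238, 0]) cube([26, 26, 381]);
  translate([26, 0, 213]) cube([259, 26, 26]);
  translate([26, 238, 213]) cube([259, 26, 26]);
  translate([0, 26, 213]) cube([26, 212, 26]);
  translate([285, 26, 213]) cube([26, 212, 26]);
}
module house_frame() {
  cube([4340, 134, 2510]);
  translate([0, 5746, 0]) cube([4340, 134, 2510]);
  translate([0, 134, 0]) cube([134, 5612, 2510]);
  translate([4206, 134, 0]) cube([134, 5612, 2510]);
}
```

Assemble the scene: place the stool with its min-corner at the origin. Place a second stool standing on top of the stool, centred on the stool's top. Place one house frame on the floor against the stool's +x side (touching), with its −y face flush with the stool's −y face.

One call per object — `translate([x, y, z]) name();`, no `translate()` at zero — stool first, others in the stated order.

stool();
translate([18, 28, 393]) stool_2();
translate([347, 0, 0]) house_frame();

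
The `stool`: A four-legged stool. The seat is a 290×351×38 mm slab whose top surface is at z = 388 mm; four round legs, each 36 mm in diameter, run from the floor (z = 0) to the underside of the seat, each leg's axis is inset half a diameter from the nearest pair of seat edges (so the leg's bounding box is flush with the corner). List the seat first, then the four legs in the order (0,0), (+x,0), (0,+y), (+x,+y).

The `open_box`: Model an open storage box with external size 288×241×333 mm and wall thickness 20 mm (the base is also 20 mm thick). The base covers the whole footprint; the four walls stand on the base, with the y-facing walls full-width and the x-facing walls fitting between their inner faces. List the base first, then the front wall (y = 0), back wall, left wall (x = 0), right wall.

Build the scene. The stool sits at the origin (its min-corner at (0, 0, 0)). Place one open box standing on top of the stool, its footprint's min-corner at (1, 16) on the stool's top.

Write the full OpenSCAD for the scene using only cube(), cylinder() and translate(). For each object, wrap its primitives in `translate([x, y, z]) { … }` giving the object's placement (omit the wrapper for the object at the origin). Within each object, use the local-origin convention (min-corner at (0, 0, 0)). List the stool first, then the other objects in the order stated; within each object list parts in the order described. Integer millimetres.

translate([0, 0, 350]) cube([290, 351, 38]);
translate([18, 18, 0]) cylinder(h = 350, r = 18);
translate([272, 18, 0]) cylinder(h = 350, r = 18);
translate([18, 333, 0]) cylinder(h = 350, r = 18);
translate([272, 333, 0]) cylinder(h = 350, r = 18);
translate([1, 16, 388]) {
  cube([288, 241, 20]);
  translate([0, 0, 20]) cube([288, 20, 313]);
  translate([0, 221, 20]) cube([288, 20, 313]);
  translate([0, 20, 20]) cube([20, 201, 313]);
  translate([268, 20, 20]) cube([20, 201, 313]);
}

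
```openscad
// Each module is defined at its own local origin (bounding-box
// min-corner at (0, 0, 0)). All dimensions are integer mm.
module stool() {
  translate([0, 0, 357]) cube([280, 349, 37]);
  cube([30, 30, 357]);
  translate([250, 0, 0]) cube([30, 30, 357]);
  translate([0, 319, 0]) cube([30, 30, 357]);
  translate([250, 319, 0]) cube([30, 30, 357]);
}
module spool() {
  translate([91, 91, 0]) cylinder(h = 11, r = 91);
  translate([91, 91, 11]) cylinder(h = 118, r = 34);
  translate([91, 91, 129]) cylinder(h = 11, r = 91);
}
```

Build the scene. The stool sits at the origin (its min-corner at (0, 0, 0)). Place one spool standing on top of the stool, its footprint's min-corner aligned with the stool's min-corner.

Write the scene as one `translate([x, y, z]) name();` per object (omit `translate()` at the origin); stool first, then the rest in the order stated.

stool();
translate([0, 0, 394]) spool();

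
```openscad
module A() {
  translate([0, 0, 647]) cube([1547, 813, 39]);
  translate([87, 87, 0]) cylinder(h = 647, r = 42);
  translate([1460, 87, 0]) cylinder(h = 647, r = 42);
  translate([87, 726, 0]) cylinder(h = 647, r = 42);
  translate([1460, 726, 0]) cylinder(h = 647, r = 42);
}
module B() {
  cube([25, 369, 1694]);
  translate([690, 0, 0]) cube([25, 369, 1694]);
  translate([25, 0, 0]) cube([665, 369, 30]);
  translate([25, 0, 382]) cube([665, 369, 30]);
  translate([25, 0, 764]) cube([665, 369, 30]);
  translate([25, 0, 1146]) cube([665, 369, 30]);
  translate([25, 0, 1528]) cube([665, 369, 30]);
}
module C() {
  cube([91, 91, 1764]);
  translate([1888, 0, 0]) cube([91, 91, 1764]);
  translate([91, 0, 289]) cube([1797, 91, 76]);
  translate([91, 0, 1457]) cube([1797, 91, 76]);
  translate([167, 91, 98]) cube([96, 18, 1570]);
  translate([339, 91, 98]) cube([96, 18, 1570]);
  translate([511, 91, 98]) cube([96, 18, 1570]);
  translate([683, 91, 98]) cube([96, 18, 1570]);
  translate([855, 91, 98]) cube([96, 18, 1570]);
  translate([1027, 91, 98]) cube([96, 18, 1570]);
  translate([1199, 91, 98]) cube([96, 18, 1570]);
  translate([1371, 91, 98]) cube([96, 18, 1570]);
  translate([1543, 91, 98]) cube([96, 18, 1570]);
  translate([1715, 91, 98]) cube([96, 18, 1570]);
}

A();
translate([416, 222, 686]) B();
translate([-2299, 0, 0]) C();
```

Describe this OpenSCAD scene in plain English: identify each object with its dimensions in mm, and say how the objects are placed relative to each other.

A is a table: top 1547 mm (x) × 813 mm (y), 39 mm thick, upper face at z = 686 mm, on four round legs of 84 mm diameter, each leg's bounding box inset 45 mm from the nearest pair of top edges, running from z = 0 to the bottom of the top.

B is a bookshelf 715 mm wide overall, 369 mm deep and 1694 mm tall. The two sides are 25 mm thick vertical panels. 5 horizontal shelves of 30 mm thickness span between the inner faces of the sides; the lowest shelf sits on the floor and shelves are stacked with a clear vertical gap of 352 mm between each pair.

C is a fence section. Two 91×91 mm posts, 1764 mm tall, stand on the floor with a clear span of 1797 mm between their inner faces. Two horizontal rails of 91×76 mm section span the gap between the posts with their undersides at z = 289 mm and z = 1457 mm, flush with the posts' −y face. 10 pickets, each 96 mm wide, 18 mm thick and 1570 mm tall, are fixed to the +y face of the rails with their bottoms at z = 98 mm, evenly spaced across the span with equal gaps (rounded down to the nearest mm) at the −x end and between each pair — any rounding remainder accumulates at the +x end.

The bookshelf is on top of the table, centred. The fence section is on the floor beside the table on its −x side.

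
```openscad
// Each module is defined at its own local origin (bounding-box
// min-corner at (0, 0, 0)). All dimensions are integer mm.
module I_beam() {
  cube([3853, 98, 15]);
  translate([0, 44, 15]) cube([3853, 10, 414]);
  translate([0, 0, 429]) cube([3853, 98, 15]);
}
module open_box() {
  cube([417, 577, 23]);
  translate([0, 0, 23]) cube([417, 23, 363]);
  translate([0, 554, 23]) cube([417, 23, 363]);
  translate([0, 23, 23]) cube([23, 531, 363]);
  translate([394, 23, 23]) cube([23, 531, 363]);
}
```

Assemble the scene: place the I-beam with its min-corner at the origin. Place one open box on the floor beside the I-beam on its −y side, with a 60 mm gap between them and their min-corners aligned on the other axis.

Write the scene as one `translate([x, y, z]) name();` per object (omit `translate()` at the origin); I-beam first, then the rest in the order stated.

I_beam();
translate([0, -637, 0]) open_box();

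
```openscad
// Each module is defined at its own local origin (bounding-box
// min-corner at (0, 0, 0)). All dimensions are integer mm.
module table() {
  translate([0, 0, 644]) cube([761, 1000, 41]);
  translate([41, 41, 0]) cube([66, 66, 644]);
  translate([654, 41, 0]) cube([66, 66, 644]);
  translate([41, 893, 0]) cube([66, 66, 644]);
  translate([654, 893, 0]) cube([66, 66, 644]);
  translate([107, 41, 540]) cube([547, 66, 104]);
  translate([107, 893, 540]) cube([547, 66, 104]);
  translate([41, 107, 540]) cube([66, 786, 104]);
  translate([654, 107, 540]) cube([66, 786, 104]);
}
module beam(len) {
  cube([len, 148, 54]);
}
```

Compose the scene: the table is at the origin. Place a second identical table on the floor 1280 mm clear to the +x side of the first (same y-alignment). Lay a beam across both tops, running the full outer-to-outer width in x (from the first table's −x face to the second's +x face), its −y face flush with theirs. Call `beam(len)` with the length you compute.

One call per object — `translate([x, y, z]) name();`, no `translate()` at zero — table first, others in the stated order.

table();
translate([2041, 0, 0]) table();
translate([0, 0, 685]) beam(2802);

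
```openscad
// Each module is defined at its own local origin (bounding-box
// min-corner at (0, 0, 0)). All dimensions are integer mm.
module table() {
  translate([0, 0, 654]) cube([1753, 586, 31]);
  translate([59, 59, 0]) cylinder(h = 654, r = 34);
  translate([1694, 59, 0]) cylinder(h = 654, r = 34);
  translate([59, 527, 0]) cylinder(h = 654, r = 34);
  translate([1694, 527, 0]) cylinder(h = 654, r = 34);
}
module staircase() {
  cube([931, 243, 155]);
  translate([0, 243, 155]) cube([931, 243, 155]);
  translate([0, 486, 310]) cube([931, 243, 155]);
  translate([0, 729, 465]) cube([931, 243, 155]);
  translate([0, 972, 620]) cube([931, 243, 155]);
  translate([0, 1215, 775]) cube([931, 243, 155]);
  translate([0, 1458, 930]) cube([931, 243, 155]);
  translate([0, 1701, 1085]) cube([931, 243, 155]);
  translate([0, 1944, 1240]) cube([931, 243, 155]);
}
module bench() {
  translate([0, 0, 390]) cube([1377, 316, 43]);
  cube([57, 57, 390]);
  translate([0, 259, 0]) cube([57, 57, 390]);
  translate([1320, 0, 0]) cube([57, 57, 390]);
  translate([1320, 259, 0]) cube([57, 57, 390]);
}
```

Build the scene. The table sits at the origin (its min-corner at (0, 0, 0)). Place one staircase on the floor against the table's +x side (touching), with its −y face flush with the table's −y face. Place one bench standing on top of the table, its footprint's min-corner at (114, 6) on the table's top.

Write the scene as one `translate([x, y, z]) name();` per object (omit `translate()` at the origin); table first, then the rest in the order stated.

table();
translate([1753, 0, 0]) staircase();
translate([114, 6, 685]) bench();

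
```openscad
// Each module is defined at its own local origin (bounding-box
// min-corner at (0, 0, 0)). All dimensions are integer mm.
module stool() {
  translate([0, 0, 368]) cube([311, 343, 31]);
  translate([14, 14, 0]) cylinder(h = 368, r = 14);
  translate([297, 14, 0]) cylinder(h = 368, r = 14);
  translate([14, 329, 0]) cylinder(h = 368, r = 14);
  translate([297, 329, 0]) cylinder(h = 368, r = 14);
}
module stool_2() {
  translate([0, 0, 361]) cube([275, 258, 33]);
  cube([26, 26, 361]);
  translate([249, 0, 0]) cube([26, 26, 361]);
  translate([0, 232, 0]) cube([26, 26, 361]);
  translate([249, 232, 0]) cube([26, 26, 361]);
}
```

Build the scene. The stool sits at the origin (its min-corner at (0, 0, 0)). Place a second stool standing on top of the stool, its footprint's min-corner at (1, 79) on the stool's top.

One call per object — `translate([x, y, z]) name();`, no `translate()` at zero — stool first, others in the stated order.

stool();
translate([1, 79, 399]) stool_2();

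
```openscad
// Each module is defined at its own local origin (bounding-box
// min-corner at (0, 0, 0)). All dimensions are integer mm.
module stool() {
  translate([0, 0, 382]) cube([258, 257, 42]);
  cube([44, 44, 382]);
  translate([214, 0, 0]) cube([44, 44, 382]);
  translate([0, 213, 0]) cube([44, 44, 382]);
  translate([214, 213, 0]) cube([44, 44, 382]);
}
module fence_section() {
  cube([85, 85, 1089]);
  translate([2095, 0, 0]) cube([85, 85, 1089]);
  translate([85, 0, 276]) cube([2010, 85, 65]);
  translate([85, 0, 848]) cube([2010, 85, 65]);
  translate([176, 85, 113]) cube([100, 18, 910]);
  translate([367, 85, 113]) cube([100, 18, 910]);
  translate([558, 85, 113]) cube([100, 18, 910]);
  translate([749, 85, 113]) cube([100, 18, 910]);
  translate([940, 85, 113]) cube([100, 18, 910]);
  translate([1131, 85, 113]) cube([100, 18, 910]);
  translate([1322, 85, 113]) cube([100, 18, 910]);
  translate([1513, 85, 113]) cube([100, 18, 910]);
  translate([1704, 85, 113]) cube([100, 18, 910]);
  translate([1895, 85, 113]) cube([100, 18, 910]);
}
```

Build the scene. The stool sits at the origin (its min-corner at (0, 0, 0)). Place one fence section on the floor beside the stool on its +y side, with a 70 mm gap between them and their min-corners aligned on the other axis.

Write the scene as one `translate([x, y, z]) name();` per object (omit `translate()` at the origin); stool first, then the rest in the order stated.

stool();
translate([0, 327, 0]) fence_section();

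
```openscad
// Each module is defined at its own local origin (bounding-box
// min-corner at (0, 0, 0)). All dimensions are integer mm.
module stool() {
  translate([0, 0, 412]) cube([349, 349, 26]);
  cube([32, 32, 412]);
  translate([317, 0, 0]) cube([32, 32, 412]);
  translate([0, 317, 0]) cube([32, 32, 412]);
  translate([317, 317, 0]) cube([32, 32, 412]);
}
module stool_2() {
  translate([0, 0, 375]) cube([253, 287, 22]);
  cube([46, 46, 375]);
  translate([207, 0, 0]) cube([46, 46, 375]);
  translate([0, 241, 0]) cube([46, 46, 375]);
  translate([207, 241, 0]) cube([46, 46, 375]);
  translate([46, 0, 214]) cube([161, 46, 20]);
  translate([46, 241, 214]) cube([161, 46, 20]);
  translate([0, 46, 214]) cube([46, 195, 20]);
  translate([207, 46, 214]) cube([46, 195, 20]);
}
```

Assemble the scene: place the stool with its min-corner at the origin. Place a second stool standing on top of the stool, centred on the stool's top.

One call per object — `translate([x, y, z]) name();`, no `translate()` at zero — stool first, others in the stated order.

stool();
translate([48, 31, 438]) stool_2();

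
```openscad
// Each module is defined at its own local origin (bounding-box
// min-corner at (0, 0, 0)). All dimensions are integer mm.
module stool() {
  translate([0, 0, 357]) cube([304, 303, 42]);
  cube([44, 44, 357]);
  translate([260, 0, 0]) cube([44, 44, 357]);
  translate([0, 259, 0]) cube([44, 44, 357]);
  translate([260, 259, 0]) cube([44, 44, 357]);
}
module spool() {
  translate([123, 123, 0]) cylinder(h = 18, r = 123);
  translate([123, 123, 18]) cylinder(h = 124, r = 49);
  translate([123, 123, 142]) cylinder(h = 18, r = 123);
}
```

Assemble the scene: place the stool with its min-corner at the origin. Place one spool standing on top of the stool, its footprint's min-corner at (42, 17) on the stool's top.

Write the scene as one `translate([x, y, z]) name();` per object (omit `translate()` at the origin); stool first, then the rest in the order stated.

stool();
translate([42, 17, 399]) spool();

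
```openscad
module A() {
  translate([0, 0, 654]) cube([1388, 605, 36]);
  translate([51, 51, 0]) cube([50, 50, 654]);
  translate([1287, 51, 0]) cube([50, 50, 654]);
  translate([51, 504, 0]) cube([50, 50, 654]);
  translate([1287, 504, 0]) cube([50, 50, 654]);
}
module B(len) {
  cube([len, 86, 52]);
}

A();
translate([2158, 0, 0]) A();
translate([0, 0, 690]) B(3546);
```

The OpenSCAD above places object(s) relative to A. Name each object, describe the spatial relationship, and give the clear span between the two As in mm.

A is a table. B is a beam. A beam spans the tops of two tables. The clear span between the two tables is 770 mm.

Second table starts at x = 2158; first ends at x = 1388; clear span = 2158 − 1388 = 770 mm.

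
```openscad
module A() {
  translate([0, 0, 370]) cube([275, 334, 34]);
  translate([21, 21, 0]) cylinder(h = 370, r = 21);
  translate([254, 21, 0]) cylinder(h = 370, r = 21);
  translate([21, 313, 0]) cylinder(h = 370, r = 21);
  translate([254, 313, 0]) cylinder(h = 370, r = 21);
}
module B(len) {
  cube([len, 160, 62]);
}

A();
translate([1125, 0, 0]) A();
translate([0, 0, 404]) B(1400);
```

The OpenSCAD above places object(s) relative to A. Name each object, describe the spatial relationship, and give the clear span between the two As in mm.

Second stool starts at x = 1125; first ends at x = 275; clear span = 1125 − 275 = 850 mm.

A is a stool. B is a beam. A beam spans the tops of two stools. The clear span between the two stools is 850 mm.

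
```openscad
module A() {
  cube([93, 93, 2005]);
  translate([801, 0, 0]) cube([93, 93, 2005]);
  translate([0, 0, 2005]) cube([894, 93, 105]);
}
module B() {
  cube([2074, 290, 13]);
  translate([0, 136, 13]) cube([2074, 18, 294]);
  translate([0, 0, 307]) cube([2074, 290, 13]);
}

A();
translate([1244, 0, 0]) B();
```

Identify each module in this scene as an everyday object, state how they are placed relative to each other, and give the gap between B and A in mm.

The I-beam's nearest face is 350 mm from the door frame's +x face.

A is a door frame. B is an I-beam. The I-beam is on the floor beside the door frame on its +x side. The gap between the I-beam and the door frame is 350 mm.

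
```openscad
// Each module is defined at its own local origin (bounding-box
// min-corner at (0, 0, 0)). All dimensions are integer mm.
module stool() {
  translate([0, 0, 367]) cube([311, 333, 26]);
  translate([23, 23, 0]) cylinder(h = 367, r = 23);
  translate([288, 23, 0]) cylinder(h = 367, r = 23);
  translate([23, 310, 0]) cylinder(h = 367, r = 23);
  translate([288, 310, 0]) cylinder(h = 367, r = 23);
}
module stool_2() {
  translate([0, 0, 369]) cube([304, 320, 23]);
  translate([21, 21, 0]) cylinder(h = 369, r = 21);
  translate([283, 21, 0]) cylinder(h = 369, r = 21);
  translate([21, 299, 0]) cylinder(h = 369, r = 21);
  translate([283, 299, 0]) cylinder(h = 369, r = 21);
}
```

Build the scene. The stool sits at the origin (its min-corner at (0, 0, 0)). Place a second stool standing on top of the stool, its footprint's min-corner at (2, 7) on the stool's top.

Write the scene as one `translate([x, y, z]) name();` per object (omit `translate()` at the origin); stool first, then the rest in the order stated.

stool();
translate([2, 7, 393]) stool_2();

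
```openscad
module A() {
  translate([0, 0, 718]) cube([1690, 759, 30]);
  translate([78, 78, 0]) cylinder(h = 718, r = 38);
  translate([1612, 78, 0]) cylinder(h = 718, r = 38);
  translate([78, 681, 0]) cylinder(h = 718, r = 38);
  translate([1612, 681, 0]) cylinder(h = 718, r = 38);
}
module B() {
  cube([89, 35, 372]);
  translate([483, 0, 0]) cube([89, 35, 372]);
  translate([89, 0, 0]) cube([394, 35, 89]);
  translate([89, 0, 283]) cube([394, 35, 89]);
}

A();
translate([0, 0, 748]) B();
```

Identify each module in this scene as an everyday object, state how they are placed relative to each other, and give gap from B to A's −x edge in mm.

A is a table. B is a picture frame. The picture frame is on top of the table. The gap from the picture frame to the table's −x edge is 0 mm.

The picture frame's min-x is at 0; the table's min-x is 0; gap = 0 mm.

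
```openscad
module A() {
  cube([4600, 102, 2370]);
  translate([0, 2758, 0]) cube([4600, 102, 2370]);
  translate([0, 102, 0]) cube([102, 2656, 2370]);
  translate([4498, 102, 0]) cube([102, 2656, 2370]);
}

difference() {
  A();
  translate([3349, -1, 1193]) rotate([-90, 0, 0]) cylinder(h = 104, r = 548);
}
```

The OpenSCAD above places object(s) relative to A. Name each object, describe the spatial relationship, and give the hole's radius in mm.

A is a house frame. The house frame has a circular hole through its front wall. The hole's radius is 548 mm.

The subtracted cylinder has r = 548 mm.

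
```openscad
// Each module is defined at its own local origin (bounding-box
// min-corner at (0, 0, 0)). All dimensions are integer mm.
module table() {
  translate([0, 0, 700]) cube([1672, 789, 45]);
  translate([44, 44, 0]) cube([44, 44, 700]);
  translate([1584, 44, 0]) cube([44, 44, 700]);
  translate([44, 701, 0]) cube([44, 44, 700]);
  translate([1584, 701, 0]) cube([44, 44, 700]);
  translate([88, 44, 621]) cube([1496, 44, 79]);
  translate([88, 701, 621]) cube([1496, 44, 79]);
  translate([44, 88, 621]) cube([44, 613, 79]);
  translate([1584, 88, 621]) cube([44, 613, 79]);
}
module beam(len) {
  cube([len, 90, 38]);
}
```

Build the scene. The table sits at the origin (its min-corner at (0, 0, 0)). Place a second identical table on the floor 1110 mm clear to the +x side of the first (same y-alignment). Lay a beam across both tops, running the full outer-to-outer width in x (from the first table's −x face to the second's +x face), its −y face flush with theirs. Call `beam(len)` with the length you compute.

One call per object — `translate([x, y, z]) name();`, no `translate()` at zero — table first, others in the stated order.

table();
translate([2782, 0, 0]) table();
translate([0, 0, 745]) beam(4454);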